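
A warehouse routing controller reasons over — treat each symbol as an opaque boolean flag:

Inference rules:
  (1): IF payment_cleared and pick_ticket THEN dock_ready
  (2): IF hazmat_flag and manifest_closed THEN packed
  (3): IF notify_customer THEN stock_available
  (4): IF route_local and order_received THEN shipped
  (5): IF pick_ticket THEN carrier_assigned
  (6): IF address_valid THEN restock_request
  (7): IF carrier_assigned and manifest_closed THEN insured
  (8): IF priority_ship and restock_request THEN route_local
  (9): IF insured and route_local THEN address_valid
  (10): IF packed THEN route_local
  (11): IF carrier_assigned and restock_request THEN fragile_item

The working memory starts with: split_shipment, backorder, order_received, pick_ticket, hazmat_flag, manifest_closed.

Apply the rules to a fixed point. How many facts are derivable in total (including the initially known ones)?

Round 1: (2) [IF hazmat_flag and manifest_closed THEN packed]; (5) [IF pick_ticket THEN carrier_assigned]. New: packed, carrier_assigned.
Round 2: (7) [IF carrier_assigned and manifest_closed THEN insured]; (10) [IF packed THEN route_local]. New: insured, route_local.
Round 3: (4) [IF route_local and order_received THEN shipped]; (9) [IF insured and route_local THEN address_valid]. New: shipped, address_valid.
Round 4: (6) [IF address_valid THEN restock_request]. New: restock_request.
Round 5: (11) [IF carrier_assigned and restock_request THEN fragile_item]. New: fragile_item.
Closure: {address_valid, backorder, carrier_assigned, fragile_item, hazmat_flag, insured, manifest_closed, order_received, packed, pick_ticket, restock_request, route_local, shipped, split_shipment} — 14 facts.

14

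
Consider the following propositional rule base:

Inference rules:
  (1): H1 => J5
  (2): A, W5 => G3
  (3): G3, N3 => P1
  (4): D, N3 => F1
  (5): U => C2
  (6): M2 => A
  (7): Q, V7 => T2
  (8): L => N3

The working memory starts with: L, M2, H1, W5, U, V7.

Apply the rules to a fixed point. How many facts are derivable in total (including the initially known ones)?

12

Round 1 fires (1), (5), (6), (8), giving J5, C2, A, N3.
Round 2 fires (2), giving G3.
Round 3 fires (3), giving P1.
Closure: {A, C2, G3, H1, J5, L, M2, N3, P1, U, V7, W5} — 12 facts.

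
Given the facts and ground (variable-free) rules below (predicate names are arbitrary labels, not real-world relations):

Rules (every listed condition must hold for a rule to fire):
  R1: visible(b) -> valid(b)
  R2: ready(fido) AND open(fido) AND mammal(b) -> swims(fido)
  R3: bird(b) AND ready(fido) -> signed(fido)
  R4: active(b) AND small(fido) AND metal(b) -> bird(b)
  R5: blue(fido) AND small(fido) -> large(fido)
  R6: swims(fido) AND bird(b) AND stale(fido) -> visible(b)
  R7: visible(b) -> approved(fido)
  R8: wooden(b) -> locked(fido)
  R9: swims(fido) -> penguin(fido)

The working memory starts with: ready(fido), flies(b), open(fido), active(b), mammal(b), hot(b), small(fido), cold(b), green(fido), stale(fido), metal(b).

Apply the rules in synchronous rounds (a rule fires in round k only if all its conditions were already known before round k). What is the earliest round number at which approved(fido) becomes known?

[1] R2 [ready(fido) AND open(fido) AND mammal(b) -> swims(fido)]; R4 [active(b) AND small(fido) AND metal(b) -> bird(b)]. ⇒ new: swims(fido), bird(b).
[2] R3 [bird(b) AND ready(fido) -> signed(fido)]; R6 [swims(fido) AND bird(b) AND stale(fido) -> visible(b)]; R9 [swims(fido) -> penguin(fido)]. ⇒ new: signed(fido), visible(b), penguin(fido).
[3] R1 [visible(b) -> valid(b)]; R7 [visible(b) -> approved(fido)]. ⇒ new: valid(b), approved(fido).
approved(fido) first appears in round 3.

3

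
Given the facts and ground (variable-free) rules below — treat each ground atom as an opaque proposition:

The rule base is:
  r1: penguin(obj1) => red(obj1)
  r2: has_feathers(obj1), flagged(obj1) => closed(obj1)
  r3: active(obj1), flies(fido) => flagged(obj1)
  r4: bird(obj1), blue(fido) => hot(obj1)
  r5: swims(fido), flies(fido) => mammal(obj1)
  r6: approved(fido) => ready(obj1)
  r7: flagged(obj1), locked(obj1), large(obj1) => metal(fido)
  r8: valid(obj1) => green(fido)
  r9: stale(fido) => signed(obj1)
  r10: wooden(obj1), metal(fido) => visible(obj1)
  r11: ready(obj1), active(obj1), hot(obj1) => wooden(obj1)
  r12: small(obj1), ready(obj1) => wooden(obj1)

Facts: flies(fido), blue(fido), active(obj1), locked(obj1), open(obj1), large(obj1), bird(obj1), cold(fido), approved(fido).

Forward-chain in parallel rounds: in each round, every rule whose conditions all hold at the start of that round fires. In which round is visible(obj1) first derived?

3

Round 1: r3 [active(obj1), flies(fido) => flagged(obj1)]; r4 [bird(obj1), blue(fido) => hot(obj1)]; r6 [approved(fido) => ready(obj1)]. New: flagged(obj1), hot(obj1), ready(obj1).
Round 2: r7 [flagged(obj1), locked(obj1), large(obj1) => metal(fido)]; r11 [ready(obj1), active(obj1), hot(obj1) => wooden(obj1)]. New: metal(fido), wooden(obj1).
Round 3: r10 [wooden(obj1), metal(fido) => visible(obj1)]. New: visible(obj1).
visible(obj1) first appears in round 3.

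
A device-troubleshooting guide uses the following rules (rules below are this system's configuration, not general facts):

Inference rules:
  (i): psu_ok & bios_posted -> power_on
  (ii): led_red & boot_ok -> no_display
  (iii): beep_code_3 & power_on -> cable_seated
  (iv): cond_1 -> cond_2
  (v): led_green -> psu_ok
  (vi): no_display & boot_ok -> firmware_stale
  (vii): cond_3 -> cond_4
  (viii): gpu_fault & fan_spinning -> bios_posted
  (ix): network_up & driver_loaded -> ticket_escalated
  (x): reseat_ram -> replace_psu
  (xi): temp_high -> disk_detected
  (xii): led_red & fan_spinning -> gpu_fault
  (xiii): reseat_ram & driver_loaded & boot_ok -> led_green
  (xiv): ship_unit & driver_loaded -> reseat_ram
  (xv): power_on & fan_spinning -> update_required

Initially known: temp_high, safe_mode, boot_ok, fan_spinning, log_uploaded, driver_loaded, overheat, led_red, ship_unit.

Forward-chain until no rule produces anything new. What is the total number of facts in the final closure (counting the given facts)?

Round 1 fires (ii), (xi), (xii), (xiv), giving no_display, disk_detected, gpu_fault, reseat_ram.
Round 2 fires (vi), (viii), (x), (xiii), giving firmware_stale, bios_posted, replace_psu, led_green.
Round 3 fires (v), giving psu_ok.
Round 4 fires (i), giving power_on.
Round 5 fires (xv), giving update_required.
Closure: {bios_posted, boot_ok, disk_detected, driver_loaded, fan_spinning, firmware_stale, gpu_fault, led_green, led_red, log_uploaded, no_display, overheat, power_on, psu_ok, replace_psu, reseat_ram, safe_mode, ship_unit, temp_high, update_required} — 20 facts.

20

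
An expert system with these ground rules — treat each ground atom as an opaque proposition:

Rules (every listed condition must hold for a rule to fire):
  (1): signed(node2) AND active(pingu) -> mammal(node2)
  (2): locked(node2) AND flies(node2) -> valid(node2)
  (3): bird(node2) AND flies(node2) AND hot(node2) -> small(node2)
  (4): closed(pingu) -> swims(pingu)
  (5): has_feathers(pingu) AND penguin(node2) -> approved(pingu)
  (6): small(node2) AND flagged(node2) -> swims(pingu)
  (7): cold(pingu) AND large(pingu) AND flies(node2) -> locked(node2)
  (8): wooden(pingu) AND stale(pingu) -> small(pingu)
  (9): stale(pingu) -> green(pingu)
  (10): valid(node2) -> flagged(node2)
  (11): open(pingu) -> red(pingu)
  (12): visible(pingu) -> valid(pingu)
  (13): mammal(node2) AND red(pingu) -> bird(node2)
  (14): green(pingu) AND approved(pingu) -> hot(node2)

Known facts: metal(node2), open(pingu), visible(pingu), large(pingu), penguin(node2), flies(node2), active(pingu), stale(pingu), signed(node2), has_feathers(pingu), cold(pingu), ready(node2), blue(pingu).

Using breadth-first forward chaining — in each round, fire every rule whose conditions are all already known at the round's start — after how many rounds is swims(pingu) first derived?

[1] (1) [signed(node2) AND active(pingu) -> mammal(node2)]; (5) [has_feathers(pingu) AND penguin(node2) -> approved(pingu)]; (7) [cold(pingu) AND large(pingu) AND flies(node2) -> locked(node2)]; (9) [stale(pingu) -> green(pingu)]; (11) [open(pingu) -> red(pingu)]; (12) [visible(pingu) -> valid(pingu)]. ⇒ new: mammal(node2), approved(pingu), locked(node2), green(pingu), red(pingu), valid(pingu).
[2] (2) [locked(node2) AND flies(node2) -> valid(node2)]; (13) [mammal(node2) AND red(pingu) -> bird(node2)]; (14) [green(pingu) AND approved(pingu) -> hot(node2)]. ⇒ new: valid(node2), bird(node2), hot(node2).
[3] (3) [bird(node2) AND flies(node2) AND hot(node2) -> small(node2)]; (10) [valid(node2) -> flagged(node2)]. ⇒ new: small(node2), flagged(node2).
[4] (6) [small(node2) AND flagged(node2) -> swims(pingu)]. ⇒ new: swims(pingu).
swims(pingu) first appears in round 4.

4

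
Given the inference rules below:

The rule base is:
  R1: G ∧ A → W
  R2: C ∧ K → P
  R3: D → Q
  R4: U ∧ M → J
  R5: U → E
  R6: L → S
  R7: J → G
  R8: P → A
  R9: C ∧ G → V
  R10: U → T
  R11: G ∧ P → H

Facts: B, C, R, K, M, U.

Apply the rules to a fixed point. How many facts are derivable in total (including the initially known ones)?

15

Round 1 fires R2, R4, R5, R10, giving P, J, E, T.
Round 2 fires R7, R8, giving G, A.
Round 3 fires R1, R9, R11, giving W, V, H.
Closure: {A, B, C, E, G, H, J, K, M, P, R, T, U, V, W} — 15 facts.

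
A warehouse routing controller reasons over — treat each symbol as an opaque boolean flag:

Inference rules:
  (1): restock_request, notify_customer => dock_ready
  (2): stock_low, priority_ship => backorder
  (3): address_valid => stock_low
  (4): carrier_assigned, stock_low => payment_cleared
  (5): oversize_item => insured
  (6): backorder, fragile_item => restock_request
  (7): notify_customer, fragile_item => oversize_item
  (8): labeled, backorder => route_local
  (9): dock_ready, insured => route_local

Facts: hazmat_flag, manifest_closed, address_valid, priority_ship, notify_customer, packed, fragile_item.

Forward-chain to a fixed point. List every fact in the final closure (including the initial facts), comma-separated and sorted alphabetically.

address_valid, backorder, dock_ready, fragile_item, hazmat_flag, insured, manifest_closed, notify_customer, oversize_item, packed, priority_ship, restock_request, route_local, stock_low

Round 1: (3) [address_valid => stock_low]; (7) [notify_customer, fragile_item => oversize_item]. Adds stock_low, oversize_item.
Round 2: (2) [stock_low, priority_ship => backorder]; (5) [oversize_item => insured]. Adds backorder, insured.
Round 3: (6) [backorder, fragile_item => restock_request]. Adds restock_request.
Round 4: (1) [restock_request, notify_customer => dock_ready]. Adds dock_ready.
Round 5: (9) [dock_ready, insured => route_local]. Adds route_local.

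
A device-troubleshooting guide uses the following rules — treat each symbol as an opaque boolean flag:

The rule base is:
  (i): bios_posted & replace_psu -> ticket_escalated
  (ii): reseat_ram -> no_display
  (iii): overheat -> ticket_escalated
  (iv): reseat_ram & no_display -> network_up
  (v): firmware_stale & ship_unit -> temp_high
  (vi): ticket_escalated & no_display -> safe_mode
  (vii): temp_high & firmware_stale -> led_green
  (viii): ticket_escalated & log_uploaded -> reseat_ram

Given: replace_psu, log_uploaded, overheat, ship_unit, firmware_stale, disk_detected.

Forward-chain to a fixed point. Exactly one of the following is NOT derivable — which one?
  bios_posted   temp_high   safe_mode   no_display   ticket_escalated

bios_posted

Round 1 — (iii), (v), derive ticket_escalated, temp_high.
Round 2 — (vii), (viii), derive led_green, reseat_ram.
Round 3 — (ii), derive no_display.
Round 4 — (iv), (vi), derive network_up, safe_mode.
Derived: temp_high (round 1), safe_mode (round 4), ticket_escalated (round 1), no_display (round 3). bios_posted never appears in any round.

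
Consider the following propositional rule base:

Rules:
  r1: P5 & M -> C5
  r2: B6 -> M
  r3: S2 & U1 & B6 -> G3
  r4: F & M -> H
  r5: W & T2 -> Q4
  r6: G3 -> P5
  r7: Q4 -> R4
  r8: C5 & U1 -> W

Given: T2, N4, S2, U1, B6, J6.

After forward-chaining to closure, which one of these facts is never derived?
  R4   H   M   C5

H

[1] r2 [B6 -> M]; r3 [S2 & U1 & B6 -> G3]. ⇒ new: M, G3.
[2] r6 [G3 -> P5]. ⇒ new: P5.
[3] r1 [P5 & M -> C5]. ⇒ new: C5.
[4] r8 [C5 & U1 -> W]. ⇒ new: W.
[5] r5 [W & T2 -> Q4]. ⇒ new: Q4.
[6] r7 [Q4 -> R4]. ⇒ new: R4.
Derived: M (round 1), C5 (round 3), R4 (round 6). H never appears in any round.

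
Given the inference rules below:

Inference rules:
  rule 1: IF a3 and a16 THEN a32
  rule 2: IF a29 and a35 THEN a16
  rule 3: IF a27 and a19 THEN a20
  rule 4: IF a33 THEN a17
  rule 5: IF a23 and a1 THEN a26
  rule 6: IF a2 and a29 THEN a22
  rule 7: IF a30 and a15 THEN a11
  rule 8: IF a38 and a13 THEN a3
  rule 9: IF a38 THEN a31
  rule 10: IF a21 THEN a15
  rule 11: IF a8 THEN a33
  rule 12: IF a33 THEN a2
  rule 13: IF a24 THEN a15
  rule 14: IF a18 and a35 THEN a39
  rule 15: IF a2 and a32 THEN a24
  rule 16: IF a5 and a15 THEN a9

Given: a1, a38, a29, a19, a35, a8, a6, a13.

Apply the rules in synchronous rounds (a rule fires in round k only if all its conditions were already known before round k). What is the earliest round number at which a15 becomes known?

Round 1: rule 2 [IF a29 and a35 THEN a16]; rule 8 [IF a38 and a13 THEN a3]; rule 9 [IF a38 THEN a31]; rule 11 [IF a8 THEN a33]. New: a16, a3, a31, a33.
Round 2: rule 1 [IF a3 and a16 THEN a32]; rule 4 [IF a33 THEN a17]; rule 12 [IF a33 THEN a2]. New: a32, a17, a2.
Round 3: rule 6 [IF a2 and a29 THEN a22]; rule 15 [IF a2 and a32 THEN a24]. New: a22, a24.
Round 4: rule 13 [IF a24 THEN a15]. New: a15.
a15 first appears in round 4.

4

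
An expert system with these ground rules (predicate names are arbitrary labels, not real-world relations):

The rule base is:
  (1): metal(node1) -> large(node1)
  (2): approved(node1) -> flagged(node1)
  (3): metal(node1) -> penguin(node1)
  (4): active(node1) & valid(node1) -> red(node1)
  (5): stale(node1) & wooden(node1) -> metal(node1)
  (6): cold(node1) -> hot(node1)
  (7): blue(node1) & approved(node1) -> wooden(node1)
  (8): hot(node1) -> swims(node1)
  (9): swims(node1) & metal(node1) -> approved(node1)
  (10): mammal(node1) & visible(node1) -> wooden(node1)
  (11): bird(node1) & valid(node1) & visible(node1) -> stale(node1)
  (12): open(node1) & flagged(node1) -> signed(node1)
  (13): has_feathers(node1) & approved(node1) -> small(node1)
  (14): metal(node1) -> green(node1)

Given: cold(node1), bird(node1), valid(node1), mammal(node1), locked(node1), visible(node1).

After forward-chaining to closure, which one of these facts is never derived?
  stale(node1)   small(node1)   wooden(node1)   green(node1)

Round 1: (6) [cold(node1) -> hot(node1)]; (10) [mammal(node1) & visible(node1) -> wooden(node1)]; (11) [bird(node1) & valid(node1) & visible(node1) -> stale(node1)]. New: hot(node1), wooden(node1), stale(node1).
Round 2: (5) [stale(node1) & wooden(node1) -> metal(node1)]; (8) [hot(node1) -> swims(node1)]. New: metal(node1), swims(node1).
Round 3: (1) [metal(node1) -> large(node1)]; (3) [metal(node1) -> penguin(node1)]; (9) [swims(node1) & metal(node1) -> approved(node1)]; (14) [metal(node1) -> green(node1)]. New: large(node1), penguin(node1), approved(node1), green(node1).
Round 4: (2) [approved(node1) -> flagged(node1)]. New: flagged(node1).
Derived: green(node1) (round 3), stale(node1) (round 1), wooden(node1) (round 1). small(node1) never appears in any round.

small(node1)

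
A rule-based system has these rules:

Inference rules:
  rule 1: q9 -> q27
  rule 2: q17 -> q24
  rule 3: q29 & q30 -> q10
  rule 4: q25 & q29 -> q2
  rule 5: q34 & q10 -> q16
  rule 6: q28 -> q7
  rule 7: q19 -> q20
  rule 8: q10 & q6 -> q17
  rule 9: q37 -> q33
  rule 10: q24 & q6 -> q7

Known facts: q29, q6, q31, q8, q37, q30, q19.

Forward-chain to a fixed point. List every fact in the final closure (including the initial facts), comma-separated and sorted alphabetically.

q10, q17, q19, q20, q24, q29, q30, q31, q33, q37, q6, q7, q8

[1] rule 3 [q29 & q30 -> q10]; rule 7 [q19 -> q20]; rule 9 [q37 -> q33]. ⇒ new: q10, q20, q33.
[2] rule 8 [q10 & q6 -> q17]. ⇒ new: q17.
[3] rule 2 [q17 -> q24]. ⇒ new: q24.
[4] rule 10 [q24 & q6 -> q7]. ⇒ new: q7.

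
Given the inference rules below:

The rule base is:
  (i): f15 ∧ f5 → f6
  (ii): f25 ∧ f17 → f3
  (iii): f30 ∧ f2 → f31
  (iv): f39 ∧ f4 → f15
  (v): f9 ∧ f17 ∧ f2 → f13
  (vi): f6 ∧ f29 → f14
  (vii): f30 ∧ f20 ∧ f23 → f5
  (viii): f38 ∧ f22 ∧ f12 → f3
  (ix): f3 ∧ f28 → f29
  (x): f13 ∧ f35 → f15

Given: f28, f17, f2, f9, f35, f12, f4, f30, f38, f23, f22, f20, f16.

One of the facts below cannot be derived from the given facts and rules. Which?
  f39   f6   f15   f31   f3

Round 1: (iii) [f30 ∧ f2 → f31]; (v) [f9 ∧ f17 ∧ f2 → f13]; (vii) [f30 ∧ f20 ∧ f23 → f5]; (viii) [f38 ∧ f22 ∧ f12 → f3]. New: f31, f13, f5, f3.
Round 2: (ix) [f3 ∧ f28 → f29]; (x) [f13 ∧ f35 → f15]. New: f29, f15.
Round 3: (i) [f15 ∧ f5 → f6]. New: f6.
Round 4: (vi) [f6 ∧ f29 → f14]. New: f14.
Derived: f15 (round 2), f6 (round 3), f31 (round 1), f3 (round 1). f39 never appears in any round.

f39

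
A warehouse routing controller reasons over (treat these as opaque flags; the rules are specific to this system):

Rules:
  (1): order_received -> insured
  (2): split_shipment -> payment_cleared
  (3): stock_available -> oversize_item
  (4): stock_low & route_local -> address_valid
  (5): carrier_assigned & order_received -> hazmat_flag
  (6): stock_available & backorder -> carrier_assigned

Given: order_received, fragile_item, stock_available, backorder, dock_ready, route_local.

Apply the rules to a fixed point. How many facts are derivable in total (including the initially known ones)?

10

Round 1: (1) [order_received -> insured]; (3) [stock_available -> oversize_item]; (6) [stock_available & backorder -> carrier_assigned]. New: insured, oversize_item, carrier_assigned.
Round 2: (5) [carrier_assigned & order_received -> hazmat_flag]. New: hazmat_flag.
Closure: {backorder, carrier_assigned, dock_ready, fragile_item, hazmat_flag, insured, order_received, oversize_item, route_local, stock_available} — 10 facts.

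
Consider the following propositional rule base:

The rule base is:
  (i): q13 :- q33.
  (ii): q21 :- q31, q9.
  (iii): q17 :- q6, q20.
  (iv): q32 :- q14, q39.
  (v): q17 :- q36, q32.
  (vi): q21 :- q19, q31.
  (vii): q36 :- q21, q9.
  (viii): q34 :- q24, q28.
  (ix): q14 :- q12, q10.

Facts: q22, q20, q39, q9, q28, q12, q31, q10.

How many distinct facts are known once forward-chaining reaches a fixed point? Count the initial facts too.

Round 1 — (ii), (ix), derive q21, q14.
Round 2 — (iv), (vii), derive q32, q36.
Round 3 — (v), derive q17.
Closure: {q10, q12, q14, q17, q20, q21, q22, q28, q31, q32, q36, q39, q9} — 13 facts.

13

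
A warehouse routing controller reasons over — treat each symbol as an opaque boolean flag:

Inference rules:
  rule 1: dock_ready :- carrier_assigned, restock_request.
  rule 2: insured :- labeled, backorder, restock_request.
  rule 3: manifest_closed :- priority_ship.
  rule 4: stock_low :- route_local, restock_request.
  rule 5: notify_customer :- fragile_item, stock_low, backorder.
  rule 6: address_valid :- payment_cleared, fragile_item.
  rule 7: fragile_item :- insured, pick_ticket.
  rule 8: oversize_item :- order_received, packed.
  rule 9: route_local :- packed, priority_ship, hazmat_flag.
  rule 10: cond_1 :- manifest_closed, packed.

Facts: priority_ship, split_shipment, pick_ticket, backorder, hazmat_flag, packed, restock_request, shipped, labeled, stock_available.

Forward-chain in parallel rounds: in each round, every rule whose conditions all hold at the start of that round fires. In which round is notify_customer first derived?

3

[1] rule 2 [insured :- labeled, backorder, restock_request.]; rule 3 [manifest_closed :- priority_ship.]; rule 9 [route_local :- packed, priority_ship, hazmat_flag.]. ⇒ new: insured, manifest_closed, route_local.
[2] rule 4 [stock_low :- route_local, restock_request.]; rule 7 [fragile_item :- insured, pick_ticket.]; rule 10 [cond_1 :- manifest_closed, packed.]. ⇒ new: stock_low, fragile_item, cond_1.
[3] rule 5 [notify_customer :- fragile_item, stock_low, backorder.]. ⇒ new: notify_customer.
notify_customer first appears in round 3.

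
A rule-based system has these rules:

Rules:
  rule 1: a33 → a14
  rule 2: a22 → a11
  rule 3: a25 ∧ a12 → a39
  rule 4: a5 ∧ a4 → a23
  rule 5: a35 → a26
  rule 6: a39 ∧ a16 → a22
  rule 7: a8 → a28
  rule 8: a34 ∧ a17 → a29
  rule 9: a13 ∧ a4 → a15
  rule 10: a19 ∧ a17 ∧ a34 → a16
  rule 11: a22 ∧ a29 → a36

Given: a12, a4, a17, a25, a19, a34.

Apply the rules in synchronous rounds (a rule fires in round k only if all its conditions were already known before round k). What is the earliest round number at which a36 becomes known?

Round 1 — rule 3, rule 8, rule 10, derive a39, a29, a16.
Round 2 — rule 6, derive a22.
Round 3 — rule 2, rule 11, derive a11, a36.
a36 first appears in round 3.

3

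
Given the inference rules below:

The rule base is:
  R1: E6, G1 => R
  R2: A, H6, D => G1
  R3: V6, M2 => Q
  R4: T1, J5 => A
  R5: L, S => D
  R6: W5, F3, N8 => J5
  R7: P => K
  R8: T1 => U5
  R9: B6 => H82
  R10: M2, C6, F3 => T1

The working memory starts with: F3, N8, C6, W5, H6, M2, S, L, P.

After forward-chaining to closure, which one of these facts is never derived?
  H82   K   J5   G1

H82

Round 1 fires R5, R6, R7, R10, giving D, J5, K, T1.
Round 2 fires R4, R8, giving A, U5.
Round 3 fires R2, giving G1.
Derived: G1 (round 3), K (round 1), J5 (round 1). H82 never appears in any round.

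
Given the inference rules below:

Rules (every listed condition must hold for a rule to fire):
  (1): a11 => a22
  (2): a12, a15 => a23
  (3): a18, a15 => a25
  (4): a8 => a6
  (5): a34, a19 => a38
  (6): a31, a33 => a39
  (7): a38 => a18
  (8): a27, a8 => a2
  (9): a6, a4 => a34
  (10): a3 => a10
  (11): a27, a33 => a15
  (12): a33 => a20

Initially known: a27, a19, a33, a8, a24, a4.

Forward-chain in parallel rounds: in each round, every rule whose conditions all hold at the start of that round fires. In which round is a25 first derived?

5

Round 1 fires (4), (8), (11), (12), giving a6, a2, a15, a20.
Round 2 fires (9), giving a34.
Round 3 fires (5), giving a38.
Round 4 fires (7), giving a18.
Round 5 fires (3), giving a25.
a25 first appears in round 5.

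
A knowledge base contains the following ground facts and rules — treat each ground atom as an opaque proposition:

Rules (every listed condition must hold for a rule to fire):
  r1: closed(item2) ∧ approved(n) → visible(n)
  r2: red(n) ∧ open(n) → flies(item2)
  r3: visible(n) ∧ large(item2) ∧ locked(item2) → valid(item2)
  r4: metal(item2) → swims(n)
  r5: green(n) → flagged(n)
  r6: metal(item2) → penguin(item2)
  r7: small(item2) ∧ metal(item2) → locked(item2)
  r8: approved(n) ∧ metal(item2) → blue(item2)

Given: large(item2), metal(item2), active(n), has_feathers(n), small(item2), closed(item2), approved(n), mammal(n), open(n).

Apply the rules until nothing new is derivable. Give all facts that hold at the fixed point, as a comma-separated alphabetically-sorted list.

[1] r1 [closed(item2) ∧ approved(n) → visible(n)]; r4 [metal(item2) → swims(n)]; r6 [metal(item2) → penguin(item2)]; r7 [small(item2) ∧ metal(item2) → locked(item2)]; r8 [approved(n) ∧ metal(item2) → blue(item2)]. ⇒ new: visible(n), swims(n), penguin(item2), locked(item2), blue(item2).
[2] r3 [visible(n) ∧ large(item2) ∧ locked(item2) → valid(item2)]. ⇒ new: valid(item2).

active(n), approved(n), blue(item2), closed(item2), has_feathers(n), large(item2), locked(item2), mammal(n), metal(item2), open(n), penguin(item2), small(item2), swims(n), valid(item2), visible(n)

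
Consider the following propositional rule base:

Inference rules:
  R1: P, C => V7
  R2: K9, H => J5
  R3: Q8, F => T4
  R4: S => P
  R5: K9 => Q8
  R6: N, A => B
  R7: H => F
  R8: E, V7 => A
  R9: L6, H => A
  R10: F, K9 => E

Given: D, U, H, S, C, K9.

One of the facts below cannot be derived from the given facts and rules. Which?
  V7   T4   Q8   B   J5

Round 1: R2 [K9, H => J5]; R4 [S => P]; R5 [K9 => Q8]; R7 [H => F]. Adds J5, P, Q8, F.
Round 2: R1 [P, C => V7]; R3 [Q8, F => T4]; R10 [F, K9 => E]. Adds V7, T4, E.
Round 3: R8 [E, V7 => A]. Adds A.
Derived: Q8 (round 1), J5 (round 1), V7 (round 2), T4 (round 2). B never appears in any round.

B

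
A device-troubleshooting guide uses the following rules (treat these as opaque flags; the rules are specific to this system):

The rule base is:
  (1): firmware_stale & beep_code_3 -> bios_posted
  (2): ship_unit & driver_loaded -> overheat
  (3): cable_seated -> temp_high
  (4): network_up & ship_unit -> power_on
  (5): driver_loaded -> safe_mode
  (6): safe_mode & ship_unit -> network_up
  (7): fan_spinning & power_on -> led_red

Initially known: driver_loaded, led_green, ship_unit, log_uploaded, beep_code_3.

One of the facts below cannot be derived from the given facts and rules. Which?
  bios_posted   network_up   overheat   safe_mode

Round 1: (2) [ship_unit & driver_loaded -> overheat]; (5) [driver_loaded -> safe_mode]. New: overheat, safe_mode.
Round 2: (6) [safe_mode & ship_unit -> network_up]. New: network_up.
Round 3: (4) [network_up & ship_unit -> power_on]. New: power_on.
Derived: safe_mode (round 1), network_up (round 2), overheat (round 1). bios_posted never appears in any round.

bios_posted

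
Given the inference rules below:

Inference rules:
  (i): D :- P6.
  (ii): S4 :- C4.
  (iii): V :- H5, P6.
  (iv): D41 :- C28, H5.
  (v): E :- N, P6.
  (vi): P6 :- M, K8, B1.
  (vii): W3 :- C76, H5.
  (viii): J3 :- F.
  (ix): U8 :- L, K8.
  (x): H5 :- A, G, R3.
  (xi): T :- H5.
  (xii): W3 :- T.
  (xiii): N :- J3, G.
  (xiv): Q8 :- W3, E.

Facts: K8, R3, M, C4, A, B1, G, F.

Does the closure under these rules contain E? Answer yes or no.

[1] (ii) [S4 :- C4.]; (vi) [P6 :- M, K8, B1.]; (viii) [J3 :- F.]; (x) [H5 :- A, G, R3.]. ⇒ new: S4, P6, J3, H5.
[2] (i) [D :- P6.]; (iii) [V :- H5, P6.]; (xi) [T :- H5.]; (xiii) [N :- J3, G.]. ⇒ new: D, V, T, N.
[3] (v) [E :- N, P6.]; (xii) [W3 :- T.]. ⇒ new: E, W3.
[4] (xiv) [Q8 :- W3, E.]. ⇒ new: Q8.
E appears in round 3, so it is derivable.

yes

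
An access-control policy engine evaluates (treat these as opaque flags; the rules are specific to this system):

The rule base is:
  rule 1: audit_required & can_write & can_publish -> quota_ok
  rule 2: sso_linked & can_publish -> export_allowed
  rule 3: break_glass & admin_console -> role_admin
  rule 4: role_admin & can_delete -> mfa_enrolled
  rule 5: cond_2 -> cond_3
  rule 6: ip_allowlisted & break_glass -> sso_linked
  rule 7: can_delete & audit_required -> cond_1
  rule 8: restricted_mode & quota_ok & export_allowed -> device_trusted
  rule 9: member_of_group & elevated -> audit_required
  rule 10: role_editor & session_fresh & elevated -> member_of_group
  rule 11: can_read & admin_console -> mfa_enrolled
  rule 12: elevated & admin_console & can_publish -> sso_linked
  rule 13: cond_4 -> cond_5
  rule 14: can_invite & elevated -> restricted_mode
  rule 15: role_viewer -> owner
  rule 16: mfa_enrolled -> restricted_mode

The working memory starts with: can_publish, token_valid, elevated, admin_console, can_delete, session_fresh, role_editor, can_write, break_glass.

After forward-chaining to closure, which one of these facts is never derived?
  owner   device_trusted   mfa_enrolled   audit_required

Round 1: rule 3 [break_glass & admin_console -> role_admin]; rule 10 [role_editor & session_fresh & elevated -> member_of_group]; rule 12 [elevated & admin_console & can_publish -> sso_linked]. New: role_admin, member_of_group, sso_linked.
Round 2: rule 2 [sso_linked & can_publish -> export_allowed]; rule 4 [role_admin & can_delete -> mfa_enrolled]; rule 9 [member_of_group & elevated -> audit_required]. New: export_allowed, mfa_enrolled, audit_required.
Round 3: rule 1 [audit_required & can_write & can_publish -> quota_ok]; rule 7 [can_delete & audit_required -> cond_1]; rule 16 [mfa_enrolled -> restricted_mode]. New: quota_ok, cond_1, restricted_mode.
Round 4: rule 8 [restricted_mode & quota_ok & export_allowed -> device_trusted]. New: device_trusted.
Derived: device_trusted (round 4), audit_required (round 2), mfa_enrolled (round 2). owner never appears in any round.

owner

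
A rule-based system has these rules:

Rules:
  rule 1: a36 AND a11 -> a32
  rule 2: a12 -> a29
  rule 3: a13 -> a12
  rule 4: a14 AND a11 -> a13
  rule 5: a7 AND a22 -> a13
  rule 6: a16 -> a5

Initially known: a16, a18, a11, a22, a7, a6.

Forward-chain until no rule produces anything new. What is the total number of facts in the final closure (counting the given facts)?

10

Round 1: rule 5 [a7 AND a22 -> a13]; rule 6 [a16 -> a5]. New: a13, a5.
Round 2: rule 3 [a13 -> a12]. New: a12.
Round 3: rule 2 [a12 -> a29]. New: a29.
Closure: {a11, a12, a13, a16, a18, a22, a29, a5, a6, a7} — 10 facts.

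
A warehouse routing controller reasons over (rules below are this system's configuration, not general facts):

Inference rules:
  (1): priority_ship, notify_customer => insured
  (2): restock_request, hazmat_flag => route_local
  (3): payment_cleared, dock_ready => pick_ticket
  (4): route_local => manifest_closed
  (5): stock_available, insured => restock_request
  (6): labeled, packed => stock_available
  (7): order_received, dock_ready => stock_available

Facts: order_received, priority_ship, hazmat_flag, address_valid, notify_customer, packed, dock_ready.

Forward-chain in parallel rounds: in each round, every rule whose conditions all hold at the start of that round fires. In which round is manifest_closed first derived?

Round 1 — (1), (7), derive insured, stock_available.
Round 2 — (5), derive restock_request.
Round 3 — (2), derive route_local.
Round 4 — (4), derive manifest_closed.
manifest_closed first appears in round 4.

4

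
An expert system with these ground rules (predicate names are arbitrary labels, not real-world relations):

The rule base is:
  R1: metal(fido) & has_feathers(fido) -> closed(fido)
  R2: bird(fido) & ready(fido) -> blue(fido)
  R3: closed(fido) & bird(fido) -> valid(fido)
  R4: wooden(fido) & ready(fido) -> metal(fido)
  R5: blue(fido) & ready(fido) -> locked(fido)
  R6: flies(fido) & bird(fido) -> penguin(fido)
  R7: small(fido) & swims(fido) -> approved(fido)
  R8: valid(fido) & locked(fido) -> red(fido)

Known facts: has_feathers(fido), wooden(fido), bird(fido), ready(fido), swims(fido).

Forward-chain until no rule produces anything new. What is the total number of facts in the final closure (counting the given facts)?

11

Round 1: R2 [bird(fido) & ready(fido) -> blue(fido)]; R4 [wooden(fido) & ready(fido) -> metal(fido)]. Adds blue(fido), metal(fido).
Round 2: R1 [metal(fido) & has_feathers(fido) -> closed(fido)]; R5 [blue(fido) & ready(fido) -> locked(fido)]. Adds closed(fido), locked(fido).
Round 3: R3 [closed(fido) & bird(fido) -> valid(fido)]. Adds valid(fido).
Round 4: R8 [valid(fido) & locked(fido) -> red(fido)]. Adds red(fido).
Closure: {bird(fido), blue(fido), closed(fido), has_feathers(fido), locked(fido), metal(fido), ready(fido), red(fido), swims(fido), valid(fido), wooden(fido)} — 11 facts.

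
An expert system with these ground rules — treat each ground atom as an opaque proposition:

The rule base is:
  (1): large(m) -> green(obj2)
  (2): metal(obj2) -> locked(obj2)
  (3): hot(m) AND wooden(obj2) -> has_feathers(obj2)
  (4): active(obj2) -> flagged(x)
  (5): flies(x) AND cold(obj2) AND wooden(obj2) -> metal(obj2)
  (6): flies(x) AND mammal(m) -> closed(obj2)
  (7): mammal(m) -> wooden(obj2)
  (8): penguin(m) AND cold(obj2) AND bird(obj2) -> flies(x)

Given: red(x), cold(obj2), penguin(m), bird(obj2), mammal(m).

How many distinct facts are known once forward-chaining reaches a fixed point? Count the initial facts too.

10

Round 1 fires (7), (8), giving wooden(obj2), flies(x).
Round 2 fires (5), (6), giving metal(obj2), closed(obj2).
Round 3 fires (2), giving locked(obj2).
Closure: {bird(obj2), closed(obj2), cold(obj2), flies(x), locked(obj2), mammal(m), metal(obj2), penguin(m), red(x), wooden(obj2)} — 10 facts.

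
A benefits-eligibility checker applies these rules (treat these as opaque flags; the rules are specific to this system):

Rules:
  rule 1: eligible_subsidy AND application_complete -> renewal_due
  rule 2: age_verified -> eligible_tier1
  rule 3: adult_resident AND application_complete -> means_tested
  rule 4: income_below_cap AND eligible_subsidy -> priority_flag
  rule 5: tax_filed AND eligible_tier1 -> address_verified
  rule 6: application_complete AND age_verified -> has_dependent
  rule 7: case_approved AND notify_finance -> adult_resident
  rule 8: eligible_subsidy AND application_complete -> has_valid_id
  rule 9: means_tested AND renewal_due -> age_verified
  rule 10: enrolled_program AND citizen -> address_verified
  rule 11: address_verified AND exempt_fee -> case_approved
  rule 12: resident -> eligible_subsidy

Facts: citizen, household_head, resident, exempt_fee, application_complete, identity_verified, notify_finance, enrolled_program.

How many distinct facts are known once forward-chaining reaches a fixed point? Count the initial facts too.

18

Round 1: rule 10 [enrolled_program AND citizen -> address_verified]; rule 12 [resident -> eligible_subsidy]. Adds address_verified, eligible_subsidy.
Round 2: rule 1 [eligible_subsidy AND application_complete -> renewal_due]; rule 8 [eligible_subsidy AND application_complete -> has_valid_id]; rule 11 [address_verified AND exempt_fee -> case_approved]. Adds renewal_due, has_valid_id, case_approved.
Round 3: rule 7 [case_approved AND notify_finance -> adult_resident]. Adds adult_resident.
Round 4: rule 3 [adult_resident AND application_complete -> means_tested]. Adds means_tested.
Round 5: rule 9 [means_tested AND renewal_due -> age_verified]. Adds age_verified.
Round 6: rule 2 [age_verified -> eligible_tier1]; rule 6 [application_complete AND age_verified -> has_dependent]. Adds eligible_tier1, has_dependent.
Closure: {address_verified, adult_resident, age_verified, application_complete, case_approved, citizen, eligible_subsidy, eligible_tier1, enrolled_program, exempt_fee, has_dependent, has_valid_id, household_head, identity_verified, means_tested, notify_finance, renewal_due, resident} — 18 facts.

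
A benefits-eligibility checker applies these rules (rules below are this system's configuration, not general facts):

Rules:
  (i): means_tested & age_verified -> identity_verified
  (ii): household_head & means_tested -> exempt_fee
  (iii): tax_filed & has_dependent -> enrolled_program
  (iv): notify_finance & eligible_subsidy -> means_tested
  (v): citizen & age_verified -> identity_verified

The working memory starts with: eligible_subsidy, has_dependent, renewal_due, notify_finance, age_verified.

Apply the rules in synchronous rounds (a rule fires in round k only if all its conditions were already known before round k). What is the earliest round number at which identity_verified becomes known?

2

Round 1 fires (iv), giving means_tested.
Round 2 fires (i), giving identity_verified.
identity_verified first appears in round 2.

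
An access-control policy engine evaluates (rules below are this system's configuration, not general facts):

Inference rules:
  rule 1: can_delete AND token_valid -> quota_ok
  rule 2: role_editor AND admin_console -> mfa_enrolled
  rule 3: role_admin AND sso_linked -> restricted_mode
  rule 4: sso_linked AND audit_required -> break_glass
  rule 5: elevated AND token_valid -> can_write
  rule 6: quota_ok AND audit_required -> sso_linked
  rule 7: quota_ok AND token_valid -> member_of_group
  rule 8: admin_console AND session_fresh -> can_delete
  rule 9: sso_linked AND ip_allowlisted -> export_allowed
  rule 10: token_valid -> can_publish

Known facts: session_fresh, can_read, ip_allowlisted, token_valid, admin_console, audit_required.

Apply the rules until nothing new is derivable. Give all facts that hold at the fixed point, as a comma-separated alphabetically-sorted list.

admin_console, audit_required, break_glass, can_delete, can_publish, can_read, export_allowed, ip_allowlisted, member_of_group, quota_ok, session_fresh, sso_linked, token_valid

Round 1 fires rule 8, rule 10, giving can_delete, can_publish.
Round 2 fires rule 1, giving quota_ok.
Round 3 fires rule 6, rule 7, giving sso_linked, member_of_group.
Round 4 fires rule 4, rule 9, giving break_glass, export_allowed.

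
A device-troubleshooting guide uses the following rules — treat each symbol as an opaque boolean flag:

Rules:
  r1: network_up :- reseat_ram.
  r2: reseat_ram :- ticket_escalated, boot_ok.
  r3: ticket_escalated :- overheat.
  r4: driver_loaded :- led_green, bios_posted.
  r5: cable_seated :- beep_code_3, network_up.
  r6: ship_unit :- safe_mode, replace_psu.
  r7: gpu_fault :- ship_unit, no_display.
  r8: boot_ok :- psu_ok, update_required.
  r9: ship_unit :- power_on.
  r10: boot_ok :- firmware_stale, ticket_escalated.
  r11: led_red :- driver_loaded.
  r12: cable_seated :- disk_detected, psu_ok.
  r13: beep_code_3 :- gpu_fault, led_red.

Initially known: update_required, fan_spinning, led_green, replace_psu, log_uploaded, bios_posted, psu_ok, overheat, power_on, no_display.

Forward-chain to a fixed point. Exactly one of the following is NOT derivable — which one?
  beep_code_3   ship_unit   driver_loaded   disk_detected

disk_detected

[1] r3 [ticket_escalated :- overheat.]; r4 [driver_loaded :- led_green, bios_posted.]; r8 [boot_ok :- psu_ok, update_required.]; r9 [ship_unit :- power_on.]. ⇒ new: ticket_escalated, driver_loaded, boot_ok, ship_unit.
[2] r2 [reseat_ram :- ticket_escalated, boot_ok.]; r7 [gpu_fault :- ship_unit, no_display.]; r11 [led_red :- driver_loaded.]. ⇒ new: reseat_ram, gpu_fault, led_red.
[3] r1 [network_up :- reseat_ram.]; r13 [beep_code_3 :- gpu_fault, led_red.]. ⇒ new: network_up, beep_code_3.
[4] r5 [cable_seated :- beep_code_3, network_up.]. ⇒ new: cable_seated.
Derived: ship_unit (round 1), driver_loaded (round 1), beep_code_3 (round 3). disk_detected never appears in any round.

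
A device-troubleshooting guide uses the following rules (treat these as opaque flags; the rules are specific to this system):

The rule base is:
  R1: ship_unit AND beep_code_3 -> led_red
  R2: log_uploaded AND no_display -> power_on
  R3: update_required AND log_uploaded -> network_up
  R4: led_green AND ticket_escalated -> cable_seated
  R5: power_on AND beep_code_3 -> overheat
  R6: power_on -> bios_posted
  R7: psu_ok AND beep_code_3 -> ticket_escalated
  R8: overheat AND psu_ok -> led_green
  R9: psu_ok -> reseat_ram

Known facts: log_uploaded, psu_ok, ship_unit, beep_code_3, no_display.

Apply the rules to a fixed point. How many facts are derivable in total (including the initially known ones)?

Round 1 fires R1, R2, R7, R9, giving led_red, power_on, ticket_escalated, reseat_ram.
Round 2 fires R5, R6, giving overheat, bios_posted.
Round 3 fires R8, giving led_green.
Round 4 fires R4, giving cable_seated.
Closure: {beep_code_3, bios_posted, cable_seated, led_green, led_red, log_uploaded, no_display, overheat, power_on, psu_ok, reseat_ram, ship_unit, ticket_escalated} — 13 facts.

13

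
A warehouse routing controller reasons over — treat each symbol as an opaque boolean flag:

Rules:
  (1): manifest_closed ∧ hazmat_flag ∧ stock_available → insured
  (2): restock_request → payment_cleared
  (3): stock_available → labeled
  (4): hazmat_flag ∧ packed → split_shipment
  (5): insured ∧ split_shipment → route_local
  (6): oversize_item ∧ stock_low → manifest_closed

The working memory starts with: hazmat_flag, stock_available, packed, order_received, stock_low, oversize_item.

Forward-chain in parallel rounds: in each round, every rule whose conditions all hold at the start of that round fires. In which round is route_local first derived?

[1] (3) [stock_available → labeled]; (4) [hazmat_flag ∧ packed → split_shipment]; (6) [oversize_item ∧ stock_low → manifest_closed]. ⇒ new: labeled, split_shipment, manifest_closed.
[2] (1) [manifest_closed ∧ hazmat_flag ∧ stock_available → insured]. ⇒ new: insured.
[3] (5) [insured ∧ split_shipment → route_local]. ⇒ new: route_local.
route_local first appears in round 3.

3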